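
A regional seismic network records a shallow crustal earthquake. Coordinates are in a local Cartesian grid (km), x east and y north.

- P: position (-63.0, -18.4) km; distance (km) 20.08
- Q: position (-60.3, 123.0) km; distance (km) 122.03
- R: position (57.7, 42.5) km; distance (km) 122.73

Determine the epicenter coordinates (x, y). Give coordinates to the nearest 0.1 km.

Circle about each station: (x + 63.0)² + (y + 18.4)² = 20.08²; (x + 60.3)² + (y − 123.0)² = 122.03²; (x − 57.7)² + (y − 42.5)² = 122.73².
Subtracting the P equation from the Q and R equations removes the quadratic terms:
5.4 x + 282.8 y = -30.58
241.4 x + 121.8 y = -13831.47
Solving the 2×2 system: x ≈ -57.8, y ≈ 1.0 km.

-57.8 km east, 1.0 km north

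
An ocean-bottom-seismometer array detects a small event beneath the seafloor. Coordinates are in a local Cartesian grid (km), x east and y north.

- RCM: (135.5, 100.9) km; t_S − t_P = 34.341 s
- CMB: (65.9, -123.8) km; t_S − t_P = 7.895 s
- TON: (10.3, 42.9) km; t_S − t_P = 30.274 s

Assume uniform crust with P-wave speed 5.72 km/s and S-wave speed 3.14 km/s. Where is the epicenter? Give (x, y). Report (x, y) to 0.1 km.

Distance from S−P lag: d = Δt · v_P v_S / (v_P − v_S) = Δt · (5.72·3.14)/(5.72−3.14) ≈ 6.9616·Δt.
So d_RCM = 239.07, d_CMB = 54.96, d_TON = 210.75 km.
Circle about each station: (x − 135.5)² + (y − 100.9)² = 239.07²; (x − 65.9)² + (y + 123.8)² = 54.96²; (x − 10.3)² + (y − 42.9)² = 210.75².
Subtracting the RCM equation from the CMB and TON equations removes the quadratic terms:
-139.2 x − 449.4 y = 45262.05
-250.4 x − 116.0 y = -13855.66
Solving the 2×2 system: x ≈ 119.1, y ≈ -137.6 km.
Check against RCM (with the unrounded x, y): √((x − 135.5)²+(y − 100.9)²) = 239.07 ≈ 239.07 km. ✓

(119.1, -137.6)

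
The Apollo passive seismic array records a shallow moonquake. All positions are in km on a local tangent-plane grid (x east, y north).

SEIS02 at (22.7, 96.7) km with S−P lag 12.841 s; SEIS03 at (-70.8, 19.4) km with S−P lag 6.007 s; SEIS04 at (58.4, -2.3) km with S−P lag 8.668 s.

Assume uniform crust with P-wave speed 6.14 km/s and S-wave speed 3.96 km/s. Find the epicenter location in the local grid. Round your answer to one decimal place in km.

Distance from S−P lag: d = Δt · v_P v_S / (v_P − v_S) = Δt · (6.14·3.96)/(6.14−3.96) ≈ 11.1534·Δt.
So d_SEIS02 = 143.22, d_SEIS03 = 67.00, d_SEIS04 = 96.68 km.
Circle about each station: (x − 22.7)² + (y − 96.7)² = 143.22²; (x + 70.8)² + (y − 19.4)² = 67.00²; (x − 58.4)² + (y + 2.3)² = 96.68².
Subtracting pairs of circle equations eliminates x²+y² and gives linear equations (the radical axes):
-187.0 x − 154.6 y = 11545.79
71.4 x − 198.0 y = 4714.62
Solving the 2×2 system: x ≈ -32.4, y ≈ -35.5 km.

-32.4 km east, -35.5 km north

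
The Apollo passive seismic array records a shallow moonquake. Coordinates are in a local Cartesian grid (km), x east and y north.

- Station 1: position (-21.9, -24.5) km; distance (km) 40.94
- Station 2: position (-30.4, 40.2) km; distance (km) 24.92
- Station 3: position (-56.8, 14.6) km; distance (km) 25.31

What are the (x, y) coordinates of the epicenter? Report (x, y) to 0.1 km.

(-31.5, 15.3)

Circle about each station: (x + 21.9)² + (y + 24.5)² = 40.94²; (x + 30.4)² + (y − 40.2)² = 24.92²; (x + 56.8)² + (y − 14.6)² = 25.31².
Subtracting the Station 1 equation from the Station 2 and Station 3 equations removes the quadratic terms:
-17.0 x + 129.4 y = 2515.42
-69.8 x + 78.2 y = 3395.03
Solving the 2×2 system: x ≈ -31.5, y ≈ 15.3 km.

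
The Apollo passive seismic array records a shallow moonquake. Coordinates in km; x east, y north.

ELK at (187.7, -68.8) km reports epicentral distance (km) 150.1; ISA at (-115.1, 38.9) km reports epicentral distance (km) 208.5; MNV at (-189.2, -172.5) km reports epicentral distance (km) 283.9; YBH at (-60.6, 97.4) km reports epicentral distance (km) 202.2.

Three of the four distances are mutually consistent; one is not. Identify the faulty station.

ELK

Solve using three stations at a time. Using ISA, MNV, YBH (subtract circle equations pairwise → linear system) gives (x, y) ≈ (70.1, -56.9).
Distances from that point to each station vs reported:
  ELK: calculated 118.2 vs reported 150.1 → residual 31.9 km
  ISA: calculated 208.5 vs reported 208.5 → residual 0.0 km
  MNV: calculated 283.9 vs reported 283.9 → residual 0.0 km
  YBH: calculated 202.2 vs reported 202.2 → residual 0.0 km
ISA, MNV, YBH are mutually consistent (residuals ≈ 0); ELK is off by 31.9 km.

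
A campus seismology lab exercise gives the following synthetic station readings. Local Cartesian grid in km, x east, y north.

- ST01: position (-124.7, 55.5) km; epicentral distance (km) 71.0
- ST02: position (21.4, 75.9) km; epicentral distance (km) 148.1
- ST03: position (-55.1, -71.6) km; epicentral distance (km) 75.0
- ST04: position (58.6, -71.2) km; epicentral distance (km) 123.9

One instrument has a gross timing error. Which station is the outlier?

ST04

Solve using three stations at a time. Using ST01, ST02, ST03 (subtract circle equations pairwise → linear system) gives (x, y) ≈ (-98.8, -10.6).
Distances from that point to each station vs reported:
  ST01: calculated 71.0 vs reported 71.0 → residual 0.0 km
  ST02: calculated 148.1 vs reported 148.1 → residual 0.0 km
  ST03: calculated 75.0 vs reported 75.0 → residual 0.0 km
  ST04: calculated 168.7 vs reported 123.9 → residual 44.8 km
ST01, ST02, ST03 are mutually consistent (residuals ≈ 0); ST04 is off by 44.8 km.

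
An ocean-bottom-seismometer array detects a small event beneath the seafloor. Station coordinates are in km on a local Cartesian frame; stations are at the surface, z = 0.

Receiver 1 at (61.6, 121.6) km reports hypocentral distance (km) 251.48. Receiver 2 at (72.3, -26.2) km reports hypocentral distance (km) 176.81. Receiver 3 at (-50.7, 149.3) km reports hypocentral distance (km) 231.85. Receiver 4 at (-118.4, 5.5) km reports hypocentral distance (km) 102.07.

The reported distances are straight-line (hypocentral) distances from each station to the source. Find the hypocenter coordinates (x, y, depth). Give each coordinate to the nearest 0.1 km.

(-87.9, -71.7, 59.4)

Each station gives a sphere (x−x_i)² + (y−y_i)² + z² = d_i² (stations at z=0).
Subtracting the Receiver 1 sphere from Receiver 2 and Receiver 3: z² cancels, leaving linear equations in x and y:
21.4 x − 295.6 y = 19313.02
-224.6 x + 55.4 y = 15767.63
Solving: x ≈ -87.888, y ≈ -71.698 km (keep extra digits for the depth step; rounded: -87.9, -71.7).
Then from the Receiver 1 sphere: z² = 251.48² − (x − 61.6)² − (y − 121.6)² with x = -87.888, y = -71.698, so z ≈ 59.426 ≈ 59.4 km.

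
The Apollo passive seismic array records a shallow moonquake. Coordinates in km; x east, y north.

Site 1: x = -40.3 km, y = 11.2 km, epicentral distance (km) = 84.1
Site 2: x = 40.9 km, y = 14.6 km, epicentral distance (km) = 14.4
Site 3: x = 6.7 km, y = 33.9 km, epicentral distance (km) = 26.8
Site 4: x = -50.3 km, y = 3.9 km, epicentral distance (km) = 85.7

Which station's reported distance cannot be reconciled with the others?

Solve using three stations at a time. Using Site 2, Site 3, Site 4 (subtract circle equations pairwise → linear system) gives (x, y) ≈ (32.4, 26.3).
Distances from that point to each station vs reported:
  Site 1: calculated 74.3 vs reported 84.1 → residual 9.8 km
  Site 2: calculated 14.4 vs reported 14.4 → residual 0.0 km
  Site 3: calculated 26.8 vs reported 26.8 → residual 0.0 km
  Site 4: calculated 85.7 vs reported 85.7 → residual 0.0 km
Site 2, Site 3, Site 4 are mutually consistent (residuals ≈ 0); Site 1 is off by 9.8 km.

Site 1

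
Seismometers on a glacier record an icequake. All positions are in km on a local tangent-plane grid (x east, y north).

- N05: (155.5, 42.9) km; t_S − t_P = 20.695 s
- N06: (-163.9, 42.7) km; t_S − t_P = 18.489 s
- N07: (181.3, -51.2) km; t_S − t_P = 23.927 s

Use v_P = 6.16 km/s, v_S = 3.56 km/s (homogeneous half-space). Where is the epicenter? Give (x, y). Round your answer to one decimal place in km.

Distance from S−P lag: d = Δt · v_P v_S / (v_P − v_S) = Δt · (6.16·3.56)/(6.16−3.56) ≈ 8.4345·Δt.
So d_N05 = 174.55, d_N06 = 155.94, d_N07 = 201.81 km.
Circle about each station: (x − 155.5)² + (y − 42.9)² = 174.55²; (x + 163.9)² + (y − 42.7)² = 155.94²; (x − 181.3)² + (y + 51.2)² = 201.81².
Subtracting the N05 equation from the N06 and N07 equations removes the quadratic terms:
-638.8 x − 0.4 y = 8816.26
51.6 x − 188.2 y = -789.10
Solving the 2×2 system: x ≈ -13.8, y ≈ 0.4 km.

x ≈ -13.8 km, y ≈ 0.4 km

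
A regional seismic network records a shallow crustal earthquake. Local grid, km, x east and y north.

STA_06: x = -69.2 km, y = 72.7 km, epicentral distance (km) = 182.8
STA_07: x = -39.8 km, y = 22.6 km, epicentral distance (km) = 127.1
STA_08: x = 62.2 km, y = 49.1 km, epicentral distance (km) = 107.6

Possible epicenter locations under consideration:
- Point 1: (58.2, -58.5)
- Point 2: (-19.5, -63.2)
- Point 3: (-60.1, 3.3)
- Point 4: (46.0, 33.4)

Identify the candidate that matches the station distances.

Point 1

For each candidate, compare |candidate − station| to the reported distance:
Point 1: residuals STA_06 0.1, STA_07 0.1, STA_08 0.1 → max 0.1 km
Point 2: residuals STA_06 38.1, STA_07 38.9, STA_08 31.3 → max 38.9 km
Point 3: residuals STA_06 112.8, STA_07 99.1, STA_08 23.0 → max 112.8 km
Point 4: residuals STA_06 61.1, STA_07 40.6, STA_08 85.0 → max 85.0 km
Only Point 1 has all residuals ≈ 0.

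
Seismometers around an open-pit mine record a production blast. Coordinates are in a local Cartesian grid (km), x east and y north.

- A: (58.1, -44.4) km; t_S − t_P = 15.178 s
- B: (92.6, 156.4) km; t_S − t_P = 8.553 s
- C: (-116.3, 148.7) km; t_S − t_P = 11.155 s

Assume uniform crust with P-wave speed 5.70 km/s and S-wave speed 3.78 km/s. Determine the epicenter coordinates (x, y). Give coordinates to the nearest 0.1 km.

Distance from S−P lag: d = Δt · v_P v_S / (v_P − v_S) = Δt · (5.70·3.78)/(5.70−3.78) ≈ 11.2219·Δt.
So d_A = 170.33, d_B = 95.98, d_C = 125.18 km.
Circle about each station: (x − 58.1)² + (y + 44.4)² = 170.33²; (x − 92.6)² + (y − 156.4)² = 95.98²; (x + 116.3)² + (y − 148.7)² = 125.18².
Subtracting the A equation from the B and C equations removes the quadratic terms:
69.0 x + 401.6 y = 47488.90
-348.8 x + 386.2 y = 43632.69
Solving the 2×2 system: x ≈ 4.9, y ≈ 117.4 km.

4.9 km east, 117.4 km north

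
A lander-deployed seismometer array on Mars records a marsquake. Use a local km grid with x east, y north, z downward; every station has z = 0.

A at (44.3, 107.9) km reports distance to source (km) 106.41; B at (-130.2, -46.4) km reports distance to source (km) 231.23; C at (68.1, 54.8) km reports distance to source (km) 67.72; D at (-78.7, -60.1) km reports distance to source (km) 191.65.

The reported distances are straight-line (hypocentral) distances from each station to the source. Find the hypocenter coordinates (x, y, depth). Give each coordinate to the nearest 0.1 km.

Each station gives a sphere (x−x_i)² + (y−y_i)² + z² = d_i² (stations at z=0).
Subtracting the A sphere from B and C: z² cancels, leaving linear equations in x and y:
-349.0 x − 308.6 y = -36644.12
47.6 x − 106.2 y = 772.84
Solving: x ≈ 79.804, y ≈ 28.492 km (keep extra digits for the depth step; rounded: 79.8, 28.5).
Then from the A sphere: z² = 106.41² − (x − 44.3)² − (y − 107.9)² with x = 79.804, y = 28.492, so z ≈ 61.294 ≈ 61.3 km.

x ≈ 79.8 km, y ≈ 28.5 km, depth ≈ 61.3 km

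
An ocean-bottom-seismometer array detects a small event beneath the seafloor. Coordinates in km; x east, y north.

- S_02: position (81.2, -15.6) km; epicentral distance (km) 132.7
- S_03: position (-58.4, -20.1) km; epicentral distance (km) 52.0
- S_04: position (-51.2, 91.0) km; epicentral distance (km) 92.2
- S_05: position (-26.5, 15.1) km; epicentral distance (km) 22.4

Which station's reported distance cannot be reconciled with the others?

Solve using three stations at a time. Using S_02, S_03, S_05 (subtract circle equations pairwise → linear system) gives (x, y) ≈ (-43.5, 29.8).
Distances from that point to each station vs reported:
  S_02: calculated 132.7 vs reported 132.7 → residual 0.0 km
  S_03: calculated 52.0 vs reported 52.0 → residual 0.0 km
  S_04: calculated 61.7 vs reported 92.2 → residual 30.5 km
  S_05: calculated 22.5 vs reported 22.4 → residual 0.1 km
S_02, S_03, S_05 are mutually consistent (residuals ≈ 0); S_04 is off by 30.5 km.

S_04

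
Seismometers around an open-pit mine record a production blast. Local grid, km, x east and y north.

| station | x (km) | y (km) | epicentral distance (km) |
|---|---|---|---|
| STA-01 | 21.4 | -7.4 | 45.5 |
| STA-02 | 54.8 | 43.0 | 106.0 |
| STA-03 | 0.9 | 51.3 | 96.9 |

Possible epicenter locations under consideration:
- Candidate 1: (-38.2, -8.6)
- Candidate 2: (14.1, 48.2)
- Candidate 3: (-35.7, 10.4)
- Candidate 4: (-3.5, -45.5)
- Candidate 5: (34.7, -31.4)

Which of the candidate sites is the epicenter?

For each candidate, compare |candidate − station| to the reported distance:
Candidate 1: residuals STA-01 14.1, STA-02 0.4, STA-03 25.4 → max 25.4 km
Candidate 2: residuals STA-01 10.6, STA-02 65.0, STA-03 83.3 → max 83.3 km
Candidate 3: residuals STA-01 14.3, STA-02 9.8, STA-03 42.0 → max 42.0 km
Candidate 4: residuals STA-01 0.0, STA-02 0.0, STA-03 0.0 → max 0.0 km
Candidate 5: residuals STA-01 18.1, STA-02 28.9, STA-03 7.6 → max 28.9 km
Only Candidate 4 has all residuals ≈ 0.

Candidate 4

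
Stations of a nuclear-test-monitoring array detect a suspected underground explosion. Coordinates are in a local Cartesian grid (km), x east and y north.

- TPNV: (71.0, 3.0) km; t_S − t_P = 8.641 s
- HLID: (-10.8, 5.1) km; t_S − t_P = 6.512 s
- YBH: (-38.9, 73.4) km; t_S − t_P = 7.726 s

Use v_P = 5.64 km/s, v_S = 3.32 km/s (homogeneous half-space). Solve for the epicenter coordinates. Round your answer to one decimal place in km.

x ≈ 18.4 km, y ≈ 48.8 km

Distance from S−P lag: d = Δt · v_P v_S / (v_P − v_S) = Δt · (5.64·3.32)/(5.64−3.32) ≈ 8.0710·Δt.
So d_TPNV = 69.74, d_HLID = 52.56, d_YBH = 62.36 km.
Circle about each station: (x − 71.0)² + (y − 3.0)² = 69.74²; (x + 10.8)² + (y − 5.1)² = 52.56²; (x + 38.9)² + (y − 73.4)² = 62.36².
Subtracting the TPNV equation from the HLID and YBH equations removes the quadratic terms:
-163.6 x + 4.2 y = -2806.24
-219.8 x + 140.8 y = 2825.67
Solving the 2×2 system: x ≈ 18.4, y ≈ 48.8 km.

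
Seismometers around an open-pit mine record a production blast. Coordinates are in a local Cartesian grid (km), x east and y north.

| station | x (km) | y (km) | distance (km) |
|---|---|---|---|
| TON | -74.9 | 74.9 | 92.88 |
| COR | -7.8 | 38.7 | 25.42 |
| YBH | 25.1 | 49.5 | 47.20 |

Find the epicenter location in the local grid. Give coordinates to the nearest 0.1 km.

(-5.3, 13.4)

Circle about each station: (x + 74.9)² + (y − 74.9)² = 92.88²; (x + 7.8)² + (y − 38.7)² = 25.42²; (x − 25.1)² + (y − 49.5)² = 47.20².
Subtracting the TON equation from the COR and YBH equations removes the quadratic terms:
134.2 x − 72.4 y = -1680.97
200.0 x − 50.8 y = -1740.91
Solving the 2×2 system: x ≈ -5.3, y ≈ 13.4 km.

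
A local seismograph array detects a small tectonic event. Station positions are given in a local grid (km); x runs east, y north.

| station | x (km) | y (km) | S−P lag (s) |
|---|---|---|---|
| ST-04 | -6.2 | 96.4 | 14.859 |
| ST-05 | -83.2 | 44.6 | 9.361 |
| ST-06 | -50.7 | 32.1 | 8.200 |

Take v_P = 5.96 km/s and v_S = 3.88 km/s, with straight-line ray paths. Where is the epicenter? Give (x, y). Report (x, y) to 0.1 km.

x ≈ -65.2 km, y ≈ -57.9 km

Distance from S−P lag: d = Δt · v_P v_S / (v_P − v_S) = Δt · (5.96·3.88)/(5.96−3.88) ≈ 11.1177·Δt.
So d_ST-04 = 165.20, d_ST-05 = 104.07, d_ST-06 = 91.17 km.
Circle about each station: (x + 6.2)² + (y − 96.4)² = 165.20²; (x + 83.2)² + (y − 44.6)² = 104.07²; (x + 50.7)² + (y − 32.1)² = 91.17².
Subtracting the ST-04 equation from the ST-05 and ST-06 equations removes the quadratic terms:
-154.0 x − 103.6 y = 16040.48
-89.0 x − 128.6 y = 13248.57
Solving the 2×2 system: x ≈ -65.2, y ≈ -57.9 km.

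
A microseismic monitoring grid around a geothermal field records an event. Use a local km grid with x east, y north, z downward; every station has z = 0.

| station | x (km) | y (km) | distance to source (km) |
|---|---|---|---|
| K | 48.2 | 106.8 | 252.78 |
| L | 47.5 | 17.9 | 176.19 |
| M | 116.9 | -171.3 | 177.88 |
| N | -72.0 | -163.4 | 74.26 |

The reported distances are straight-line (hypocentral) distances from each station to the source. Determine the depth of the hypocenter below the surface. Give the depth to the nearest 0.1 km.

Each station gives a sphere (x−x_i)² + (y−y_i)² + z² = d_i² (stations at z=0).
Subtracting the K sphere from L and M: z² cancels, leaving linear equations in x and y:
-1.4 x − 177.8 y = 21701.99
137.4 x − 556.2 y = 61536.25
Solving: x ≈ -44.807, y ≈ -121.706 km (keep extra digits for the depth step; rounded: -44.8, -121.7).
Then from the K sphere: z² = 252.78² − (x − 48.2)² − (y − 106.8)² with x = -44.807, y = -121.706, so z ≈ 55.068 ≈ 55.1 km.

55.1 km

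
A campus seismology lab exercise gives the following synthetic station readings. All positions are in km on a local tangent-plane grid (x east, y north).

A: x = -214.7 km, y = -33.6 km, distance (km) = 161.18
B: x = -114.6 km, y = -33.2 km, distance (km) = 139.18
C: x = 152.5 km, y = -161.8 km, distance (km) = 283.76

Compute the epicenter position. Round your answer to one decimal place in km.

(-131.1, -171.4)

Circle about each station: (x + 214.7)² + (y + 33.6)² = 161.18²; (x + 114.6)² + (y + 33.2)² = 139.18²; (x − 152.5)² + (y + 161.8)² = 283.76².
Subtracting the A equation from the B and C equations removes the quadratic terms:
200.2 x + 0.8 y = -26381.73
734.4 x − 256.4 y = -52330.31
Solving the 2×2 system: x ≈ -131.1, y ≈ -171.4 km.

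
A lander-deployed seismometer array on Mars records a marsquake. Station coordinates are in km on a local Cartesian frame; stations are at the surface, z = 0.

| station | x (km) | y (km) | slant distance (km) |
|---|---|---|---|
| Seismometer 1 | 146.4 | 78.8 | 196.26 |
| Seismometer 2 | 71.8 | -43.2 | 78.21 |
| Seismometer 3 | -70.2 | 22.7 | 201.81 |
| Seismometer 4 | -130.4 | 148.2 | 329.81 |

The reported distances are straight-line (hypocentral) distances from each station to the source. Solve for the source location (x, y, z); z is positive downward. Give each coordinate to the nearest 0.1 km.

x ≈ 81.8 km, y ≈ -98.3 km, depth ≈ 54.6 km

Each station gives a sphere (x−x_i)² + (y−y_i)² + z² = d_i² (stations at z=0).
Subtracting the Seismometer 1 sphere from Seismometer 2 and Seismometer 3: z² cancels, leaving linear equations in x and y:
-149.2 x − 244.0 y = 11780.26
-433.2 x − 112.2 y = -24408.36
Solving: x ≈ 81.805, y ≈ -98.301 km (keep extra digits for the depth step; rounded: 81.8, -98.3).
Then from the Seismometer 1 sphere: z² = 196.26² − (x − 146.4)² − (y − 78.8)² with x = 81.805, y = -98.301, so z ≈ 54.596 ≈ 54.6 km.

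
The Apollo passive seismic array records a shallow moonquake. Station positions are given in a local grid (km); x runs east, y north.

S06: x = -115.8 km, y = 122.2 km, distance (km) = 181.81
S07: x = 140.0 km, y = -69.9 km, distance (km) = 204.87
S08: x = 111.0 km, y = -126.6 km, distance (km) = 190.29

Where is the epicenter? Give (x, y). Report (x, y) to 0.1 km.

Circle about each station: (x + 115.8)² + (y − 122.2)² = 181.81²; (x − 140.0)² + (y + 69.9)² = 204.87²; (x − 111.0)² + (y + 126.6)² = 190.29².
Subtracting pairs of circle equations eliminates x²+y² and gives linear equations (the radical axes):
511.6 x − 384.2 y = -12773.31
453.6 x − 497.6 y = -3149.33
Solving the 2×2 system: x ≈ -64.1, y ≈ -52.1 km.
Check against S06 (with the unrounded x, y): √((x + 115.8)²+(y − 122.2)²) = 181.80 ≈ 181.81 km. ✓

x ≈ -64.1 km, y ≈ -52.1 km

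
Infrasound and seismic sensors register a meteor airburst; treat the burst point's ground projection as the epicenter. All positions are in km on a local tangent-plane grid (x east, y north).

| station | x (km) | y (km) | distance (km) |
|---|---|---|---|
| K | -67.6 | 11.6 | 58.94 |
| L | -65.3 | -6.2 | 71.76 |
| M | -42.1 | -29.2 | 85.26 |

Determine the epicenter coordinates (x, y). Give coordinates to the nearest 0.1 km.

(-27.5, 54.8)

Circle about each station: (x + 67.6)² + (y − 11.6)² = 58.94²; (x + 65.3)² + (y + 6.2)² = 71.76²; (x + 42.1)² + (y + 29.2)² = 85.26².
Subtracting the K equation from the L and M equations removes the quadratic terms:
4.6 x − 35.6 y = -2077.36
51.0 x − 81.6 y = -5874.61
Solving the 2×2 system: x ≈ -27.5, y ≈ 54.8 km.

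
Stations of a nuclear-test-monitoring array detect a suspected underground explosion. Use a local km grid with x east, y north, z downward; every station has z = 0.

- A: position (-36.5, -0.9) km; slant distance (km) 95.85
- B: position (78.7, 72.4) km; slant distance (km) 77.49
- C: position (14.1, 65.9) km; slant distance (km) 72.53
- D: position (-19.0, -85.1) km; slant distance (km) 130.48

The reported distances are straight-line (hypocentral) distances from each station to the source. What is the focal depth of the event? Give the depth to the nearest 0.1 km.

Each station gives a sphere (x−x_i)² + (y−y_i)² + z² = d_i² (stations at z=0).
Subtracting the A sphere from B and C: z² cancels, leaving linear equations in x and y:
230.4 x + 146.6 y = 13284.91
101.2 x + 133.6 y = 7135.18
Solving: x ≈ 45.709, y ≈ 18.784 km (keep extra digits for the depth step; rounded: 45.7, 18.8).
Then from the A sphere: z² = 95.85² − (x + 36.5)² − (y + 0.9)² with x = 45.709, y = 18.784, so z ≈ 45.182 ≈ 45.2 km.
Check against D (with the unrounded solution): distance 130.46 ≈ 130.48 km. ✓

45.2 km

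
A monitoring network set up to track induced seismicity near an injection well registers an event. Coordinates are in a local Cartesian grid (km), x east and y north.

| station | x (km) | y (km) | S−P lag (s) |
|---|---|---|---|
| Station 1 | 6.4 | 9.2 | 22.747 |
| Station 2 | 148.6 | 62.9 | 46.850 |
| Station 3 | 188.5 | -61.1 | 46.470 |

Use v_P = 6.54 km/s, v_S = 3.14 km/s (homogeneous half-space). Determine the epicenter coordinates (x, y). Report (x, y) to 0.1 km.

Distance from S−P lag: d = Δt · v_P v_S / (v_P − v_S) = Δt · (6.54·3.14)/(6.54−3.14) ≈ 6.0399·Δt.
So d_Station 1 = 137.39, d_Station 2 = 282.97, d_Station 3 = 280.67 km.
Circle about each station: (x − 6.4)² + (y − 9.2)² = 137.39²; (x − 148.6)² + (y − 62.9)² = 282.97²; (x − 188.5)² + (y + 61.1)² = 280.67².
Subtracting the Station 1 equation from the Station 2 and Station 3 equations removes the quadratic terms:
284.4 x + 107.4 y = -35283.24
364.2 x − 140.6 y = -20759.78
Solving the 2×2 system: x ≈ -90.9, y ≈ -87.8 km.
Check against Station 1 (with the unrounded x, y): √((x − 6.4)²+(y − 9.2)²) = 137.40 ≈ 137.39 km. ✓

x ≈ -90.9 km, y ≈ -87.8 km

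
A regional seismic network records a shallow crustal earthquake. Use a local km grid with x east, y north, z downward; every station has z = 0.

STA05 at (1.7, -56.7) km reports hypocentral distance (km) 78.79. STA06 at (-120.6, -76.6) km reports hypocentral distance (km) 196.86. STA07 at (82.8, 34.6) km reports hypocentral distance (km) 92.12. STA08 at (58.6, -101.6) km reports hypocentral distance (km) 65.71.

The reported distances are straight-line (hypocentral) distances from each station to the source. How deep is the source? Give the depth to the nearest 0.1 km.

Each station gives a sphere (x−x_i)² + (y−y_i)² + z² = d_i² (stations at z=0).
Subtracting the STA05 sphere from STA06 and STA07: z² cancels, leaving linear equations in x and y:
-244.6 x − 39.8 y = -15351.86
162.2 x + 182.6 y = 2556.99
Solving: x ≈ 70.704, y ≈ -48.802 km (keep extra digits for the depth step; rounded: 70.7, -48.8).
Then from the STA05 sphere: z² = 78.79² − (x − 1.7)² − (y + 56.7)² with x = 70.704, y = -48.802, so z ≈ 37.201 ≈ 37.2 km.

z ≈ 37.2 km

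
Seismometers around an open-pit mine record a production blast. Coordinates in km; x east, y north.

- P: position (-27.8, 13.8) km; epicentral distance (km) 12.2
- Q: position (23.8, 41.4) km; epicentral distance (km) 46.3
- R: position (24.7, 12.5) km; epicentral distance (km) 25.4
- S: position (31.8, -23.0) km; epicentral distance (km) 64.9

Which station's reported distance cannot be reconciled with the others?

R

Solve using three stations at a time. Using P, Q, S (subtract circle equations pairwise → linear system) gives (x, y) ≈ (-17.1, 19.7).
Distances from that point to each station vs reported:
  P: calculated 12.2 vs reported 12.2 → residual 0.0 km
  Q: calculated 46.3 vs reported 46.3 → residual 0.0 km
  R: calculated 42.4 vs reported 25.4 → residual 17.0 km
  S: calculated 64.9 vs reported 64.9 → residual 0.0 km
P, Q, S are mutually consistent (residuals ≈ 0); R is off by 17.0 km.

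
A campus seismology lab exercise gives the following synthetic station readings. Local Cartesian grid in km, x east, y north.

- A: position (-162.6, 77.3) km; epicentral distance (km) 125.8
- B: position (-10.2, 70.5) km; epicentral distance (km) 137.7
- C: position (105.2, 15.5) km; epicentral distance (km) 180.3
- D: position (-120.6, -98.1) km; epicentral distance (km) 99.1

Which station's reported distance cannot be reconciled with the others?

Solve using three stations at a time. Using A, C, D (subtract circle equations pairwise → linear system) gives (x, y) ≈ (-73.1, -11.1).
Distances from that point to each station vs reported:
  A: calculated 125.8 vs reported 125.8 → residual 0.0 km
  B: calculated 103.1 vs reported 137.7 → residual 34.6 km
  C: calculated 180.3 vs reported 180.3 → residual 0.0 km
  D: calculated 99.1 vs reported 99.1 → residual 0.0 km
A, C, D are mutually consistent (residuals ≈ 0); B is off by 34.6 km.

B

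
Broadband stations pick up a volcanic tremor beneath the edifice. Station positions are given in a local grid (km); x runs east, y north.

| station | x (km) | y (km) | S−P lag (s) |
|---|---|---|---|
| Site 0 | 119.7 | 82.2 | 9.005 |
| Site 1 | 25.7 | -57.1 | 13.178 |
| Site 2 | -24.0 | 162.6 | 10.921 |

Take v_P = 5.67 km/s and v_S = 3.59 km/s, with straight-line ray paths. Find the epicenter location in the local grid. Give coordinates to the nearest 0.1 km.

(32.2, 71.7)

Distance from S−P lag: d = Δt · v_P v_S / (v_P − v_S) = Δt · (5.67·3.59)/(5.67−3.59) ≈ 9.7862·Δt.
So d_Site 0 = 88.12, d_Site 1 = 128.96, d_Site 2 = 106.88 km.
Circle about each station: (x − 119.7)² + (y − 82.2)² = 88.12²; (x − 25.7)² + (y + 57.1)² = 128.96²; (x + 24.0)² + (y − 162.6)² = 106.88².
Subtracting pairs of circle equations eliminates x²+y² and gives linear equations (the radical axes):
-188.0 x − 278.6 y = -26029.58
-287.4 x + 160.8 y = 2271.63
Solving the 2×2 system: x ≈ 32.2, y ≈ 71.7 km.
Check against Site 0 (with the unrounded x, y): √((x − 119.7)²+(y − 82.2)²) = 88.12 ≈ 88.12 km. ✓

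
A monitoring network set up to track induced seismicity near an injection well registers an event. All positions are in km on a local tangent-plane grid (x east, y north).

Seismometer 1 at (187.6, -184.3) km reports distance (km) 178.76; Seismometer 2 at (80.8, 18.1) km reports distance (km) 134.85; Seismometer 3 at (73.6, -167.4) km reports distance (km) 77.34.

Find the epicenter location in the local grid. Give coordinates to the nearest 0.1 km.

x ≈ 27.1 km, y ≈ -105.6 km

Circle about each station: (x − 187.6)² + (y + 184.3)² = 178.76²; (x − 80.8)² + (y − 18.1)² = 134.85²; (x − 73.6)² + (y + 167.4)² = 77.34².
Subtracting the Seismometer 1 equation from the Seismometer 2 and Seismometer 3 equations removes the quadratic terms:
-213.6 x + 404.8 y = -48533.38
-228.0 x + 33.8 y = -9746.87
Solving the 2×2 system: x ≈ 27.1, y ≈ -105.6 km.
Check against Seismometer 1 (with the unrounded x, y): √((x − 187.6)²+(y + 184.3)²) = 178.76 ≈ 178.76 km. ✓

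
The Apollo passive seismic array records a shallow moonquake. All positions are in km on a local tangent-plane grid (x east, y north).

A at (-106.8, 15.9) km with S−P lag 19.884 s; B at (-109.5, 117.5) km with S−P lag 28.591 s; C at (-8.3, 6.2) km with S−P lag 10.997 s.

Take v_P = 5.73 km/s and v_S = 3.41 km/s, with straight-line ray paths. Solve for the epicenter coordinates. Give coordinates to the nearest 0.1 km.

Distance from S−P lag: d = Δt · v_P v_S / (v_P − v_S) = Δt · (5.73·3.41)/(5.73−3.41) ≈ 8.4221·Δt.
So d_A = 167.47, d_B = 240.80, d_C = 92.62 km.
Circle about each station: (x + 106.8)² + (y − 15.9)² = 167.47²; (x + 109.5)² + (y − 117.5)² = 240.80²; (x + 8.3)² + (y − 6.2)² = 92.62².
Subtracting the A equation from the B and C equations removes the quadratic terms:
-5.4 x + 203.2 y = -15800.99
197.0 x − 19.4 y = 7916.02
Solving the 2×2 system: x ≈ 32.6, y ≈ -76.9 km.

x ≈ 32.6 km, y ≈ -76.9 km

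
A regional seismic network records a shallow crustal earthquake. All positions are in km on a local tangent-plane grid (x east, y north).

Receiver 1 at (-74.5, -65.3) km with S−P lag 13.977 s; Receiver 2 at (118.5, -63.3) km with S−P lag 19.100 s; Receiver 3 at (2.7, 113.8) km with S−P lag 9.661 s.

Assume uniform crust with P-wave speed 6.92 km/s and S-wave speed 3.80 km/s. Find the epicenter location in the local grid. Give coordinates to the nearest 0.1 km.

Distance from S−P lag: d = Δt · v_P v_S / (v_P − v_S) = Δt · (6.92·3.80)/(6.92−3.80) ≈ 8.4282·Δt.
So d_Receiver 1 = 117.80, d_Receiver 2 = 160.98, d_Receiver 3 = 81.42 km.
Circle about each station: (x + 74.5)² + (y + 65.3)² = 117.80²; (x − 118.5)² + (y + 63.3)² = 160.98²; (x − 2.7)² + (y − 113.8)² = 81.42².
Subtracting the Receiver 1 equation from the Receiver 2 and Receiver 3 equations removes the quadratic terms:
386.0 x + 4.0 y = -3802.92
154.4 x + 358.2 y = 10391.01
Solving the 2×2 system: x ≈ -10.2, y ≈ 33.4 km.

(-10.2, 33.4)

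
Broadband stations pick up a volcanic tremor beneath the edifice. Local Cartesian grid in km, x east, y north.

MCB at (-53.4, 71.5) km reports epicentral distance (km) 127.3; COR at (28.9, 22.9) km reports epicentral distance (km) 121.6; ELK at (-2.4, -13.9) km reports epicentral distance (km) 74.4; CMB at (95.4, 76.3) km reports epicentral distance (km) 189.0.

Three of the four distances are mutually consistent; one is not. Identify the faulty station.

Solve using three stations at a time. Using MCB, COR, ELK (subtract circle equations pairwise → linear system) gives (x, y) ≈ (-64.2, -55.3).
Distances from that point to each station vs reported:
  MCB: calculated 127.3 vs reported 127.3 → residual 0.0 km
  COR: calculated 121.6 vs reported 121.6 → residual 0.0 km
  ELK: calculated 74.4 vs reported 74.4 → residual 0.0 km
  CMB: calculated 206.9 vs reported 189.0 → residual 17.9 km
MCB, COR, ELK are mutually consistent (residuals ≈ 0); CMB is off by 17.9 km.

CMB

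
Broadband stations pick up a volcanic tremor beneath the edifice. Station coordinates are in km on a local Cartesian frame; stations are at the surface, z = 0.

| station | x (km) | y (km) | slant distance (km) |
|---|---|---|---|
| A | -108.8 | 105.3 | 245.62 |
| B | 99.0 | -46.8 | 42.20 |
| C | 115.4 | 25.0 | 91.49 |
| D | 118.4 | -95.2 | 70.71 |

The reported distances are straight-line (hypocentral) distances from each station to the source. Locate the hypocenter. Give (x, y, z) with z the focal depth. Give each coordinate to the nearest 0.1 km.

Each station gives a sphere (x−x_i)² + (y−y_i)² + z² = d_i² (stations at z=0).
Subtracting the A sphere from B and C: z² cancels, leaving linear equations in x and y:
415.6 x − 304.2 y = 47614.05
448.4 x − 160.6 y = 42975.39
Solving: x ≈ 77.899, y ≈ -50.096 km (keep extra digits for the depth step; rounded: 77.9, -50.1).
Then from the A sphere: z² = 245.62² − (x + 108.8)² − (y − 105.3)² with x = 77.899, y = -50.096, so z ≈ 36.397 ≈ 36.4 km.
Check against D (with the unrounded solution): distance 70.71 ≈ 70.71 km. ✓

(77.9, -50.1, 36.4)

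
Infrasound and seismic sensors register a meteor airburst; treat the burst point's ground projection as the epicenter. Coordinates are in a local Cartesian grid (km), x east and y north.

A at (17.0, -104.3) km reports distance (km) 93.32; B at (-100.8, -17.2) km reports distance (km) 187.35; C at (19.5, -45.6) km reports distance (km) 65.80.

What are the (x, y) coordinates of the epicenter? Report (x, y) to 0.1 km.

x ≈ 85.1 km, y ≈ -40.5 km

Circle about each station: (x − 17.0)² + (y + 104.3)² = 93.32²; (x + 100.8)² + (y + 17.2)² = 187.35²; (x − 19.5)² + (y + 45.6)² = 65.80².
Subtracting pairs of circle equations eliminates x²+y² and gives linear equations (the radical axes):
-235.6 x + 174.2 y = -27102.41
5.0 x + 117.4 y = -4328.90
Solving the 2×2 system: x ≈ 85.1, y ≈ -40.5 km.
Check against A (with the unrounded x, y): √((x − 17.0)²+(y + 104.3)²) = 93.31 ≈ 93.32 km. ✓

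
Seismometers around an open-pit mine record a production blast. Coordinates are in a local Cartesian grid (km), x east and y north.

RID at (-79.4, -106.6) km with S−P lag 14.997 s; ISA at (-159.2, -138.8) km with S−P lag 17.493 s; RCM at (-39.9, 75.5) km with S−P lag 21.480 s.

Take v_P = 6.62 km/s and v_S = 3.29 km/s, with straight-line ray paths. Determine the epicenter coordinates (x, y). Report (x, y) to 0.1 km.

-136.3 km east, -26.7 km north

Distance from S−P lag: d = Δt · v_P v_S / (v_P − v_S) = Δt · (6.62·3.29)/(6.62−3.29) ≈ 6.5405·Δt.
So d_RID = 98.09, d_ISA = 114.41, d_RCM = 140.49 km.
Circle about each station: (x + 79.4)² + (y + 106.6)² = 98.09²; (x + 159.2)² + (y + 138.8)² = 114.41²; (x + 39.9)² + (y − 75.5)² = 140.49².
Subtracting the RID equation from the ISA and RCM equations removes the quadratic terms:
-159.6 x − 64.4 y = 23474.16
79.0 x + 364.2 y = -20491.45
Solving the 2×2 system: x ≈ -136.3, y ≈ -26.7 km.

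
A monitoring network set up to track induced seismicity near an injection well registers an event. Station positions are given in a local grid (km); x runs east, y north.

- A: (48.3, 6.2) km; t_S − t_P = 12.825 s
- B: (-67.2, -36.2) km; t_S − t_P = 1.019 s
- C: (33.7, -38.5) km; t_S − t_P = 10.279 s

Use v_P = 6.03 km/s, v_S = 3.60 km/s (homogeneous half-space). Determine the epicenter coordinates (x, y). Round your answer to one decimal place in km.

Distance from S−P lag: d = Δt · v_P v_S / (v_P − v_S) = Δt · (6.03·3.60)/(6.03−3.60) ≈ 8.9333·Δt.
So d_A = 114.57, d_B = 9.10, d_C = 91.83 km.
Circle about each station: (x − 48.3)² + (y − 6.2)² = 114.57²; (x + 67.2)² + (y + 36.2)² = 9.10²; (x − 33.7)² + (y + 38.5)² = 91.83².
Subtracting pairs of circle equations eliminates x²+y² and gives linear equations (the radical axes):
-231.0 x − 84.8 y = 16498.42
-29.2 x − 89.4 y = 4940.15
Solving the 2×2 system: x ≈ -58.1, y ≈ -36.3 km.

-58.1 km east, -36.3 km north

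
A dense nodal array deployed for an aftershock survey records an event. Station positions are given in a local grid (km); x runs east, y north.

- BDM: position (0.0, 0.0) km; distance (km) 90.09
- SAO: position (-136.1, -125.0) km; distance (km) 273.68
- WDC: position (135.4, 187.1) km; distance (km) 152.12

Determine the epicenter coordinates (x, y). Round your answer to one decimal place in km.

(77.1, 46.6)

Circle about each station: x² + y² = 90.09²; (x + 136.1)² + (y + 125.0)² = 273.68²; (x − 135.4)² + (y − 187.1)² = 152.12².
Subtracting the BDM equation from the SAO and WDC equations removes the quadratic terms:
-272.2 x − 250.0 y = -32636.32
270.8 x + 374.2 y = 38315.28
Solving the 2×2 system: x ≈ 77.1, y ≈ 46.6 km.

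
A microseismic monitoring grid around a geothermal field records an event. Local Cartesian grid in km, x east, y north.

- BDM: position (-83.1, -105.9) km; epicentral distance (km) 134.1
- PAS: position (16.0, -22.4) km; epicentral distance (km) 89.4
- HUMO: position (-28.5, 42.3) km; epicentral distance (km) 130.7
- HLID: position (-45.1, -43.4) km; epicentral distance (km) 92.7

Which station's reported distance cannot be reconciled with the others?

Solve using three stations at a time. Using BDM, HUMO, HLID (subtract circle equations pairwise → linear system) gives (x, y) ≈ (45.1, -65.9).
Distances from that point to each station vs reported:
  BDM: calculated 134.3 vs reported 134.1 → residual 0.2 km
  PAS: calculated 52.4 vs reported 89.4 → residual 37.0 km
  HUMO: calculated 130.9 vs reported 130.7 → residual 0.2 km
  HLID: calculated 93.0 vs reported 92.7 → residual 0.3 km
BDM, HUMO, HLID are mutually consistent (residuals ≈ 0); PAS is off by 37.0 km.

PAS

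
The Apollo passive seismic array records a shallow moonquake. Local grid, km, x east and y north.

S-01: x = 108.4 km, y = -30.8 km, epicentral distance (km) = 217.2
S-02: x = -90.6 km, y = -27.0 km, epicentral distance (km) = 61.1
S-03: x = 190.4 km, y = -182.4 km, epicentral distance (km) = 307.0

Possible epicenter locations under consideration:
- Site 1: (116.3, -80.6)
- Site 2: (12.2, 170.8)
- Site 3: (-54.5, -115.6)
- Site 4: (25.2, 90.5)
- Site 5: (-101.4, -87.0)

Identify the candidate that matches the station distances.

For each candidate, compare |candidate − station| to the reported distance:
Site 1: residuals S-01 166.8, S-02 152.6, S-03 181.1 → max 181.1 km
Site 2: residuals S-01 6.2, S-02 161.8, S-03 88.6 → max 161.8 km
Site 3: residuals S-01 33.5, S-02 34.6, S-03 53.2 → max 53.2 km
Site 4: residuals S-01 70.1, S-02 103.9, S-03 12.0 → max 103.9 km
Site 5: residuals S-01 0.0, S-02 0.1, S-03 0.0 → max 0.1 km
Only Site 5 has all residuals ≈ 0.

Site 5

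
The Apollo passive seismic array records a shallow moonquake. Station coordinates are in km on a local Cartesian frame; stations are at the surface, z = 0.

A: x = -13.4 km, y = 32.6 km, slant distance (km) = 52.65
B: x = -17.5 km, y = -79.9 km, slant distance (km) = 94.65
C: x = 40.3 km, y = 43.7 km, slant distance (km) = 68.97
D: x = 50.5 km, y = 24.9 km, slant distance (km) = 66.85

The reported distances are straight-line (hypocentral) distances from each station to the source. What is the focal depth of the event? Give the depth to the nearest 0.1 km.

depth ≈ 40.8 km

Each station gives a sphere (x−x_i)² + (y−y_i)² + z² = d_i² (stations at z=0).
Subtracting the A sphere from B and C: z² cancels, leaving linear equations in x and y:
-8.2 x − 225.0 y = -738.66
107.4 x + 22.2 y = 306.62
Solving: x ≈ 2.193, y ≈ 3.203 km (keep extra digits for the depth step; rounded: 2.2, 3.2).
Then from the A sphere: z² = 52.65² − (x + 13.4)² − (y − 32.6)² with x = 2.193, y = 3.203, so z ≈ 40.801 ≈ 40.8 km.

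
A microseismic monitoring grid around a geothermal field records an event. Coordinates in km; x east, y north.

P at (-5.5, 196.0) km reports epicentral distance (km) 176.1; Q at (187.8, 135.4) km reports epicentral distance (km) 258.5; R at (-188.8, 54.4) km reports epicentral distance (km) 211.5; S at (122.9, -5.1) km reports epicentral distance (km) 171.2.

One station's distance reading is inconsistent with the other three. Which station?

R

Solve using three stations at a time. Using P, Q, S (subtract circle equations pairwise → linear system) gives (x, y) ≈ (-45.7, 24.5).
Distances from that point to each station vs reported:
  P: calculated 176.1 vs reported 176.1 → residual 0.0 km
  Q: calculated 258.5 vs reported 258.5 → residual 0.0 km
  R: calculated 146.1 vs reported 211.5 → residual 65.4 km
  S: calculated 171.2 vs reported 171.2 → residual 0.0 km
P, Q, S are mutually consistent (residuals ≈ 0); R is off by 65.4 km.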